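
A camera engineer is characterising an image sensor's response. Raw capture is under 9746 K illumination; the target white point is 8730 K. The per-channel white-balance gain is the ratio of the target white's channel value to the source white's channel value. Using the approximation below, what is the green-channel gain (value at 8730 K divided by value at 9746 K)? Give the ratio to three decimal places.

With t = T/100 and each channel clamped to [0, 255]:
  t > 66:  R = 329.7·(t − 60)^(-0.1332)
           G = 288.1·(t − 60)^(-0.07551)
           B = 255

At 9746 K (t = 97.46):
  G = 288.1·(97.46 − 60)^(-0.07551) = 288.1·37.46^(-0.07551) = 288.1·0.76064 = 219.141.
At 8730 K (t = 87.3):
  G = 288.1·(87.3 − 60)^(-0.07551) = 288.1·27.3^(-0.07551) = 288.1·0.77903 = 224.439.
Gain = 224.439 / 219.141 = 1.0242 → 1.024.

1.024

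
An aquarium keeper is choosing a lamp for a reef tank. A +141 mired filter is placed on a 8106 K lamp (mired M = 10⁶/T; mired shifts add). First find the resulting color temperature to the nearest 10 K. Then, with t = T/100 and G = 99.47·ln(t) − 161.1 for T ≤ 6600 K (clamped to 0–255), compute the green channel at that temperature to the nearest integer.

M_in = 10⁶/8106 = 123.37; M_out = 123.37 + (+141) = 264.37.
T_out = 10⁶/264.37 = 3782.6 K → 3780 K; t = 37.8.
G = 99.47·ln 37.8 − 161.1 = 99.47·3.6323 − 161.1 = 200.206.
Rounded: 200.

200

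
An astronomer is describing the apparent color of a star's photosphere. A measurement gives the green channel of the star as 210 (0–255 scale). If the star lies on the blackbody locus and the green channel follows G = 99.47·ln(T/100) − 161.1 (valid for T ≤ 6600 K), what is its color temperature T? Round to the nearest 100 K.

ln t = (210 + 161.1) / 99.47 = 3.7308.
t = e^3.7308 = 41.711.
T = 100·t = 4171 K → 4200 K to the nearest 100 K.

4200 K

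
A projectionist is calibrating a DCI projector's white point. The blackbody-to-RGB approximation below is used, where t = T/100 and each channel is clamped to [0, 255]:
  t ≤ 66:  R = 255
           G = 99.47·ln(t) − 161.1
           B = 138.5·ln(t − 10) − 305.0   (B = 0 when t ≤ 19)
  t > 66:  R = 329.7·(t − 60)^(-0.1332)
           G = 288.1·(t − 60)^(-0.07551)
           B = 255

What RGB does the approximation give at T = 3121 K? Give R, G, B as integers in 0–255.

t = 3121/100 = 31.21; the t ≤ 66 branch applies.
R = 255 by definition for t ≤ 66.
G = 99.47·ln 31.21 − 161.1 = 99.47·3.4407 − 161.1 = 181.150.
B = 138.5·ln(31.21 − 10) − 305.0 = 138.5·ln 21.21 − 305.0 = 138.5·3.0545 − 305.0 = 118.044.
Rounded: (255, 181, 118).

R=255, G=181, B=118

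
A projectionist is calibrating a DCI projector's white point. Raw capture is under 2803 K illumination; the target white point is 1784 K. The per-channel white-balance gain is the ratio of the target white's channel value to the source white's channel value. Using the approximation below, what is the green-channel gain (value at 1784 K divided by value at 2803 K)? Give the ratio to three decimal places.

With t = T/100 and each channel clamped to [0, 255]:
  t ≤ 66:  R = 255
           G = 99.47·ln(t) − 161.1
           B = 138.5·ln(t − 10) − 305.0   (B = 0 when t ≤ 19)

At 2803 K (t = 28.03):
  G = 99.47·ln 28.03 − 161.1 = 99.47·3.3333 − 161.1 = 170.461.
At 1784 K (t = 17.84):
  G = 99.47·ln 17.84 − 161.1 = 99.47·2.8814 − 161.1 = 125.517.
Gain = 125.517 / 170.461 = 0.7363 → 0.736.

0.736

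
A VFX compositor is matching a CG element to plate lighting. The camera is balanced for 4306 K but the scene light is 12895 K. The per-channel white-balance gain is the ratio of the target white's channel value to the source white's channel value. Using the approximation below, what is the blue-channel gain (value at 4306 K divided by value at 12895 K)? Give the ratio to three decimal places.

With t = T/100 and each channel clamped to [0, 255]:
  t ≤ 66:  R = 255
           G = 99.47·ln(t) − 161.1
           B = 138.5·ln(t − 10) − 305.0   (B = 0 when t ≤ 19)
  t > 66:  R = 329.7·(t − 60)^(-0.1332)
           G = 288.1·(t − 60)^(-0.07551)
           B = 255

0.704

At 12895 K (t = 128.95):
  B = 255 by definition for t > 66.
At 4306 K (t = 43.06):
  B = 138.5·ln(43.06 − 10) − 305.0 = 138.5·ln 33.06 − 305.0 = 138.5·3.4983 − 305.0 = 179.518.
Gain = 179.518 / 255.000 = 0.7040 → 0.704.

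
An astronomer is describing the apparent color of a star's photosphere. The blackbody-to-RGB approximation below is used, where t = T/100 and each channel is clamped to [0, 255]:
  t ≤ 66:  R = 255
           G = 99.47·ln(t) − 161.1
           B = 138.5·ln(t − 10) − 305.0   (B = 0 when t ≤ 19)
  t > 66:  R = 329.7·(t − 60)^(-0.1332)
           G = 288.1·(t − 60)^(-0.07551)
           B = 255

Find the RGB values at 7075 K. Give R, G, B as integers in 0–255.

R=240, G=241, B=255

t = 7075/100 = 70.75; the t > 66 branch applies.
R = 329.7·(70.75 − 60)^(-0.1332) = 329.7·10.75^(-0.1332) = 329.7·0.72881 = 240.290.
G = 288.1·(70.75 − 60)^(-0.07551) = 288.1·10.75^(-0.07551) = 288.1·0.83583 = 240.803.
B = 255 by definition for t > 66.
Rounded: (240, 241, 255).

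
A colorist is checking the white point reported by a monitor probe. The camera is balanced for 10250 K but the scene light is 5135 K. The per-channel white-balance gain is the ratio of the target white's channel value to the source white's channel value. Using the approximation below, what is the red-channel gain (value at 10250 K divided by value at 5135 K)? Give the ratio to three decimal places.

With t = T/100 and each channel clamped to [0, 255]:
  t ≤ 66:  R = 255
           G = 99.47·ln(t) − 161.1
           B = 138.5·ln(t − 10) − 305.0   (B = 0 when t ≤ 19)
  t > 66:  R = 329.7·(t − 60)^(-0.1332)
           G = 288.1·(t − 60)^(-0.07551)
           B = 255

At 5135 K (t = 51.35):
  R = 255 by definition for t ≤ 66.
At 10250 K (t = 102.5):
  R = 329.7·(102.5 − 60)^(-0.1332) = 329.7·42.5^(-0.1332) = 329.7·0.60687 = 200.086.
Gain = 200.086 / 255.000 = 0.7847 → 0.785.

0.785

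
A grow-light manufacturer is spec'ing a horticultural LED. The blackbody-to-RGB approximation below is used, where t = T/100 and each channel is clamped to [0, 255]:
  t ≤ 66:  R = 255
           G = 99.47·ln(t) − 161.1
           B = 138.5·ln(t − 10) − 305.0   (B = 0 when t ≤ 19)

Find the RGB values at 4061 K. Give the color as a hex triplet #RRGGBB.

t = 4061/100 = 40.61; the t ≤ 66 branch applies.
R = 255 by definition for t ≤ 66.
G = 99.47·ln 40.61 − 161.1 = 99.47·3.7040 − 161.1 = 207.338.
B = 138.5·ln(40.61 − 10) − 305.0 = 138.5·ln 30.61 − 305.0 = 138.5·3.4213 − 305.0 = 168.854.
Rounded: (255, 207, 169).
In hex: #FFCFA9.

#FFCFA9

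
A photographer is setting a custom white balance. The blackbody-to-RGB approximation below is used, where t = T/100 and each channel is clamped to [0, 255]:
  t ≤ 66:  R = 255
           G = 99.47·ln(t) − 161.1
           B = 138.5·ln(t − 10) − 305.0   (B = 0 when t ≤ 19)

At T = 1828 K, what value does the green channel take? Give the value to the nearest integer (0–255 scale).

t = 1828/100 = 18.28; the t ≤ 66 branch applies.
G = 99.47·ln 18.28 − 161.1 = 99.47·2.9058 − 161.1 = 127.941.
Rounded: 128.

128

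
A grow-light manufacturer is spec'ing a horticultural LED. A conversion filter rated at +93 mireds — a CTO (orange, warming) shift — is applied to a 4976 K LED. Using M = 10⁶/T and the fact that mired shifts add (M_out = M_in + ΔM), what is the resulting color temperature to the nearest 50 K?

3400 K

M_in = 10⁶/4976 = 200.96 mireds.
M_out = 200.96 + (+93) = 293.96 mireds.
T_out = 10⁶/293.96 = 3401.8 K → 3400 K.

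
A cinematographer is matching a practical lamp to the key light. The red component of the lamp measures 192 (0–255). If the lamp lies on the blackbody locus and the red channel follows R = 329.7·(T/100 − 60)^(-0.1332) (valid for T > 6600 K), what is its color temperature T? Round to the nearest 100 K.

11800 K

(t − 60)^(-0.1332) = 192/329.7 = 0.58235.
t − 60 = 0.58235^(1/-0.1332) = 0.58235^(-7.508) = 57.929, so t = 117.929.
T = 100·t = 11793 K → 11800 K to the nearest 100 K.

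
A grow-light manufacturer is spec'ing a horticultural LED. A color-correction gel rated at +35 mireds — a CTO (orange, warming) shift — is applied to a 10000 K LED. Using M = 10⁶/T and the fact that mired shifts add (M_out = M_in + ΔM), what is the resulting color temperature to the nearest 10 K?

M_in = 10⁶/10000 = 100.00 mireds.
M_out = 100.00 + (+35) = 135.00 mireds.
T_out = 10⁶/135.00 = 7407.4 K → 7410 K.

7410 K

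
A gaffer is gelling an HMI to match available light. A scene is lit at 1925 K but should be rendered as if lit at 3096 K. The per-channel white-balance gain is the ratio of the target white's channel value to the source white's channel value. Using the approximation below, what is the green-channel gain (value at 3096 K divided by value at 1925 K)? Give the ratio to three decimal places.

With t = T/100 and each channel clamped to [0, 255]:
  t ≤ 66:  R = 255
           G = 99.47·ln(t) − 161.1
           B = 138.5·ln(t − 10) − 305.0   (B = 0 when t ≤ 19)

At 1925 K (t = 19.25):
  G = 99.47·ln 19.25 − 161.1 = 99.47·2.9575 − 161.1 = 133.084.
At 3096 K (t = 30.96):
  G = 99.47·ln 30.96 − 161.1 = 99.47·3.4327 − 161.1 = 180.350.
Gain = 180.350 / 133.084 = 1.3552 → 1.355.

1.355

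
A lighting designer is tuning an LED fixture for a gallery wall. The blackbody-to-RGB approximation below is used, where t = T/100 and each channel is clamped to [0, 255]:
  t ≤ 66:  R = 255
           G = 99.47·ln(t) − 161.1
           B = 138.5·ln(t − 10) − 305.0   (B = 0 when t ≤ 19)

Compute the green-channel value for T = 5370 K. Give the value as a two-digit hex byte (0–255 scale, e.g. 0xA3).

0xEB

t = 5370/100 = 53.7; the t ≤ 66 branch applies.
G = 99.47·ln 53.7 − 161.1 = 99.47·3.9834 − 161.1 = 235.130.
Rounded: 235; in hex, 0xEB.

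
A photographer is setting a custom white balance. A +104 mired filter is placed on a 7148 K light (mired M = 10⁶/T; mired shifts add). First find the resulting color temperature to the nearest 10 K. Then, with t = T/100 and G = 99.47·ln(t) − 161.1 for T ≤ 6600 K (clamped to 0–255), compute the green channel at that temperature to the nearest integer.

M_in = 10⁶/7148 = 139.90; M_out = 139.90 + (+104) = 243.90.
T_out = 10⁶/243.90 = 4100.1 K → 4100 K; t = 41.
G = 99.47·ln 41 − 161.1 = 99.47·3.7136 − 161.1 = 208.289.
Rounded: 208.

208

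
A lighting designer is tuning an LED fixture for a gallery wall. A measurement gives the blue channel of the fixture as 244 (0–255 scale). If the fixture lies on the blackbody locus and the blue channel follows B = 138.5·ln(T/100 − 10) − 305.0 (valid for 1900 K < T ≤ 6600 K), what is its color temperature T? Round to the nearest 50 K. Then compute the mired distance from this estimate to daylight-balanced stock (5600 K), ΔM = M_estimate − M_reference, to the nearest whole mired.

ln(t − 10) = (244 + 305.0) / 138.5 = 3.9639.
t − 10 = e^3.9639 = 52.662, so t = 62.662.
T = 100·t = 6266 K → 6250 K to the nearest 50 K.
M_estimate = 10⁶/6250 = 160.00; M_reference = 10⁶/5600 = 178.57.
ΔM = 160.00 − 178.57 = -18.57 → -19 mireds.

-19 mireds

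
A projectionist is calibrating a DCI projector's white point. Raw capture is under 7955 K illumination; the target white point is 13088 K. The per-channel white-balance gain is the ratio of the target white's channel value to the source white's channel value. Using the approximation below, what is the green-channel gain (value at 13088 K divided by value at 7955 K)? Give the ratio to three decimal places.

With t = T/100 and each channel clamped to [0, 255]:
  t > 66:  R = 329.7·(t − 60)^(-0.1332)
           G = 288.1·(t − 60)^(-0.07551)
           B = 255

At 7955 K (t = 79.55):
  G = 288.1·(79.55 − 60)^(-0.07551) = 288.1·19.55^(-0.07551) = 288.1·0.79892 = 230.170.
At 13088 K (t = 130.88):
  G = 288.1·(130.88 − 60)^(-0.07551) = 288.1·70.88^(-0.07551) = 288.1·0.72488 = 208.838.
Gain = 208.838 / 230.170 = 0.9073 → 0.907.

0.907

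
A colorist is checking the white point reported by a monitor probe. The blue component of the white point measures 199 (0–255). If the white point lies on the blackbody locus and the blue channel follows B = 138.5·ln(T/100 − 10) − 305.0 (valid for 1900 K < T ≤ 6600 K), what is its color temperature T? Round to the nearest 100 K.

ln(t − 10) = (199 + 305.0) / 138.5 = 3.6390.
t − 10 = e^3.6390 = 38.053, so t = 48.053.
T = 100·t = 4805 K → 4800 K to the nearest 100 K.

4800 K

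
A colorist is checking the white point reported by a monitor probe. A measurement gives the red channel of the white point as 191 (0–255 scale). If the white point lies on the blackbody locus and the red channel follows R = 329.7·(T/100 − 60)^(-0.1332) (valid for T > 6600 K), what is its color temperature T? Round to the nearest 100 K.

(t − 60)^(-0.1332) = 191/329.7 = 0.57931.
t − 60 = 0.57931^(1/-0.1332) = 0.57931^(-7.508) = 60.245, so t = 120.245.
T = 100·t = 12025 K → 12000 K to the nearest 100 K.

12000 K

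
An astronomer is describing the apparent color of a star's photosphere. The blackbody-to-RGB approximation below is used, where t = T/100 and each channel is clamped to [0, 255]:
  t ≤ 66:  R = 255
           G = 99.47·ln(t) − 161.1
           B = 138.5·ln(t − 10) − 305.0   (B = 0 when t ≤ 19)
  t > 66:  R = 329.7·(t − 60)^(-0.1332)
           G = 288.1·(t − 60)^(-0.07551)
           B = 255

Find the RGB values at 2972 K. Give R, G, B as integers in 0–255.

t = 2972/100 = 29.72; the t ≤ 66 branch applies.
R = 255 by definition for t ≤ 66.
G = 99.47·ln 29.72 − 161.1 = 99.47·3.3918 − 161.1 = 176.284.
B = 138.5·ln(29.72 − 10) − 305.0 = 138.5·ln 19.72 − 305.0 = 138.5·2.9816 − 305.0 = 107.956.
Rounded: (255, 176, 108).

R=255, G=176, B=108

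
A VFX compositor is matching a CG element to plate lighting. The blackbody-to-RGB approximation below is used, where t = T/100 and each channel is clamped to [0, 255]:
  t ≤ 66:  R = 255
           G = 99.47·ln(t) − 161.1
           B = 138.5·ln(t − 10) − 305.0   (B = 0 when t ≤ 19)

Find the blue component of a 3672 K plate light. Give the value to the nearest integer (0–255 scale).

150

t = 3672/100 = 36.72; the t ≤ 66 branch applies.
B = 138.5·ln(36.72 − 10) − 305.0 = 138.5·ln 26.72 − 305.0 = 138.5·3.2854 − 305.0 = 150.030.
Rounded: 150.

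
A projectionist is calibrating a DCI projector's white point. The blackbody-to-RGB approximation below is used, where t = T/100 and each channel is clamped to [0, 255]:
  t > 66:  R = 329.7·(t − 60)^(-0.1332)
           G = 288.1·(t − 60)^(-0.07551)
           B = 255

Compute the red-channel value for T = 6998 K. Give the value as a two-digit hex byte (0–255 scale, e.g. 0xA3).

0xF3

t = 6998/100 = 69.98; the t > 66 branch applies.
R = 329.7·(69.98 − 60)^(-0.1332) = 329.7·9.98^(-0.1332) = 329.7·0.73606 = 242.680.
Rounded: 243; in hex, 0xF3.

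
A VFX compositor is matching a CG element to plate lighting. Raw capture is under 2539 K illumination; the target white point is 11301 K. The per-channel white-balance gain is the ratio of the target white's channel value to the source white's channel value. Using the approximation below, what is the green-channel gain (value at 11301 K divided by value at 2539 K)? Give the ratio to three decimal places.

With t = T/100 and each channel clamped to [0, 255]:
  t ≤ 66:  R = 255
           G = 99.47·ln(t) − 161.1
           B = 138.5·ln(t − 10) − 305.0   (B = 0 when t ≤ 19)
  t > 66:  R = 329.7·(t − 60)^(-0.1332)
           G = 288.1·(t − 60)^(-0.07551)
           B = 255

1.329

At 2539 K (t = 25.39):
  G = 99.47·ln 25.39 − 161.1 = 99.47·3.2344 − 161.1 = 160.621.
At 11301 K (t = 113.01):
  G = 288.1·(113.01 − 60)^(-0.07551) = 288.1·53.01^(-0.07551) = 288.1·0.74096 = 213.470.
Gain = 213.470 / 160.621 = 1.3290 → 1.329.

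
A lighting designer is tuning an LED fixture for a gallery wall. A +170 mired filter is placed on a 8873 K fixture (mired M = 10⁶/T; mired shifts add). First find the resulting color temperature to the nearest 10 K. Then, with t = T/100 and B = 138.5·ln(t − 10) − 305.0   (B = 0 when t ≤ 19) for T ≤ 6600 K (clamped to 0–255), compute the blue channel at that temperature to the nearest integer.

M_in = 10⁶/8873 = 112.70; M_out = 112.70 + (+170) = 282.70.
T_out = 10⁶/282.70 = 3537.3 K → 3540 K; t = 35.4.
B = 138.5·ln(35.4 − 10) − 305.0 = 138.5·ln 25.4 − 305.0 = 138.5·3.2347 − 305.0 = 143.013.
Rounded: 143.

143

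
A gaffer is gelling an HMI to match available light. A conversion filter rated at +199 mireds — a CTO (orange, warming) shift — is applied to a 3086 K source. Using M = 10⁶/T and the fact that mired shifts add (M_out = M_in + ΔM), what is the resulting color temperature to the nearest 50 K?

1900 K

M_in = 10⁶/3086 = 324.04 mireds.
M_out = 324.04 + (+199) = 523.04 mireds.
T_out = 10⁶/523.04 = 1911.9 K → 1900 K.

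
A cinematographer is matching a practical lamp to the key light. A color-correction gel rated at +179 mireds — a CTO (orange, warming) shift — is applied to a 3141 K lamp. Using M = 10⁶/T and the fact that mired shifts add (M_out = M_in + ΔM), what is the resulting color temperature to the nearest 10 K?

2010 K

M_in = 10⁶/3141 = 318.37 mireds.
M_out = 318.37 + (+179) = 497.37 mireds.
T_out = 10⁶/497.37 = 2010.6 K → 2010 K.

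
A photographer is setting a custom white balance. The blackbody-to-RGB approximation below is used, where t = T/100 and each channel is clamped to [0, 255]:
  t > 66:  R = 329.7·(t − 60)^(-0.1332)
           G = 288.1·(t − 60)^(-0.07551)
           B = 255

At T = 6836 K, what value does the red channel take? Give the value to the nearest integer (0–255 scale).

t = 6836/100 = 68.36; the t > 66 branch applies.
R = 329.7·(68.36 − 60)^(-0.1332) = 329.7·8.36^(-0.1332) = 329.7·0.75364 = 248.474.
Rounded: 248.

248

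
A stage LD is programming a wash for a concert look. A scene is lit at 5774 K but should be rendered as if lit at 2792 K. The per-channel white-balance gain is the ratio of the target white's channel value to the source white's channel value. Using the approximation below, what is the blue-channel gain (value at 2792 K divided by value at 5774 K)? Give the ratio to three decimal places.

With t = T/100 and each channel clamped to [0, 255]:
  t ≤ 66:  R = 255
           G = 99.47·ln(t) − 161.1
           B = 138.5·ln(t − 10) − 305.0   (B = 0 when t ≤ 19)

At 5774 K (t = 57.74):
  B = 138.5·ln(57.74 − 10) − 305.0 = 138.5·ln 47.74 − 305.0 = 138.5·3.8658 − 305.0 = 230.409.
At 2792 K (t = 27.92):
  B = 138.5·ln(27.92 − 10) − 305.0 = 138.5·ln 17.92 − 305.0 = 138.5·2.8859 − 305.0 = 94.700.
Gain = 94.700 / 230.409 = 0.4110 → 0.411.

0.411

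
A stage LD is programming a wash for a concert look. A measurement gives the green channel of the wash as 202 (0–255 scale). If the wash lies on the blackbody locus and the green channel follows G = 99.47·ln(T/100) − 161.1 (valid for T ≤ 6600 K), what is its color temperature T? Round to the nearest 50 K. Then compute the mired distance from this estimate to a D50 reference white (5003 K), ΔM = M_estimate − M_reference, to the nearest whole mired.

ln t = (202 + 161.1) / 99.47 = 3.6503.
t = e^3.6503 = 38.488.
T = 100·t = 3849 K → 3850 K to the nearest 50 K.
M_estimate = 10⁶/3850 = 259.74; M_reference = 10⁶/5003 = 199.88.
ΔM = 259.74 − 199.88 = 59.86 → +60 mireds.

+60 mireds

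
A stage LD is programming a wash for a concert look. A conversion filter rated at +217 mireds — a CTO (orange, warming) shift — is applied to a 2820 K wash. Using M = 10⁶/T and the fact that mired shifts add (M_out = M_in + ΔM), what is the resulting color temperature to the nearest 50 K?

1750 K

M_in = 10⁶/2820 = 354.61 mireds.
M_out = 354.61 + (+217) = 571.61 mireds.
T_out = 10⁶/571.61 = 1749.4 K → 1750 K.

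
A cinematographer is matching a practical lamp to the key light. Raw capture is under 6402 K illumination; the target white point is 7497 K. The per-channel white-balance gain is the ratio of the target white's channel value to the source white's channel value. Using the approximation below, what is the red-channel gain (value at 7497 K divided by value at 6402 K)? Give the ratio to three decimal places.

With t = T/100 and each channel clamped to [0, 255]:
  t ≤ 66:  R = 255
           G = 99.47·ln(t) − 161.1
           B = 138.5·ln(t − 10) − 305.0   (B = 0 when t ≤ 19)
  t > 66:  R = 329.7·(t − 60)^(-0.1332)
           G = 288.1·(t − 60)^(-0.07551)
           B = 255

At 6402 K (t = 64.02):
  R = 255 by definition for t ≤ 66.
At 7497 K (t = 74.97):
  R = 329.7·(74.97 − 60)^(-0.1332) = 329.7·14.97^(-0.1332) = 329.7·0.69737 = 229.921.
Gain = 229.921 / 255.000 = 0.9017 → 0.902.

0.902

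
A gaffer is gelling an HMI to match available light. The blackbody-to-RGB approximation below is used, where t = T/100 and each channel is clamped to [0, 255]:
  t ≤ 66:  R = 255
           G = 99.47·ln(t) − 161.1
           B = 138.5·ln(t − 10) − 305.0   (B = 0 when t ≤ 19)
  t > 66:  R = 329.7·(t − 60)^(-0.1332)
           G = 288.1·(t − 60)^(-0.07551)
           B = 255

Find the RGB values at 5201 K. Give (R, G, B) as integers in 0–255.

(255, 232, 213)

t = 5201/100 = 52.01; the t ≤ 66 branch applies.
R = 255 by definition for t ≤ 66.
G = 99.47·ln 52.01 − 161.1 = 99.47·3.9514 − 161.1 = 231.949.
B = 138.5·ln(52.01 − 10) − 305.0 = 138.5·ln 42.01 − 305.0 = 138.5·3.7379 − 305.0 = 212.700.
Rounded: (255, 232, 213).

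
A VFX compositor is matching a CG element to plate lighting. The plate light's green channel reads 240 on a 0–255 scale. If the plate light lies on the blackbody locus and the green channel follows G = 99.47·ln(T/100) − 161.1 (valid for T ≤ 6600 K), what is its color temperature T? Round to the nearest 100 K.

5600 K

ln t = (240 + 161.1) / 99.47 = 4.0324.
t = e^4.0324 = 56.394.
T = 100·t = 5639 K → 5600 K to the nearest 100 K.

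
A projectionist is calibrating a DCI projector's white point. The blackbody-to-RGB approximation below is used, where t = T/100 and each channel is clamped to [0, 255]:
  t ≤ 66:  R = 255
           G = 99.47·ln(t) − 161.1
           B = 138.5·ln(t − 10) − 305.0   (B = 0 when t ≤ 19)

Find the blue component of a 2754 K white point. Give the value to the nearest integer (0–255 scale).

t = 2754/100 = 27.54; the t ≤ 66 branch applies.
B = 138.5·ln(27.54 − 10) − 305.0 = 138.5·ln 17.54 − 305.0 = 138.5·2.8645 − 305.0 = 91.731.
Rounded: 92.

92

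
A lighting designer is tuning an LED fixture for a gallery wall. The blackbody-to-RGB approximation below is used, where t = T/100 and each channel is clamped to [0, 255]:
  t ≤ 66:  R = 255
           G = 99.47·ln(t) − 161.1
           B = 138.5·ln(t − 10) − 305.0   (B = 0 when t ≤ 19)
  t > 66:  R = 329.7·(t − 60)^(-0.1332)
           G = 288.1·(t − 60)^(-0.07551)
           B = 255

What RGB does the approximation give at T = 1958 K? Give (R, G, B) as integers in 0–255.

(255, 135, 8)

t = 1958/100 = 19.58; the t ≤ 66 branch applies.
R = 255 by definition for t ≤ 66.
G = 99.47·ln 19.58 − 161.1 = 99.47·2.9745 − 161.1 = 134.774.
B = 138.5·ln(19.58 − 10) − 305.0 = 138.5·ln 9.58 − 305.0 = 138.5·2.2597 − 305.0 = 7.965.
Rounded: (255, 135, 8).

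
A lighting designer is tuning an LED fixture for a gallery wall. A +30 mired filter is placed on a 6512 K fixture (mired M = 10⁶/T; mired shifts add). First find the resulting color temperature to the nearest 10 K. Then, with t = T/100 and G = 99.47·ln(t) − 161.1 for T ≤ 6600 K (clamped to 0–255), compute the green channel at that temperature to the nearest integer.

M_in = 10⁶/6512 = 153.56; M_out = 153.56 + (+30) = 183.56.
T_out = 10⁶/183.56 = 5447.7 K → 5450 K; t = 54.5.
G = 99.47·ln 54.5 − 161.1 = 99.47·3.9982 − 161.1 = 236.601.
Rounded: 237.

237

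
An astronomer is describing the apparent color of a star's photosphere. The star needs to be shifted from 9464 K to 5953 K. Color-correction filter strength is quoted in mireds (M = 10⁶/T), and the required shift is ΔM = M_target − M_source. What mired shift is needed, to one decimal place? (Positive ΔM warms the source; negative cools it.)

+62.3 mireds

M_source = 10⁶/9464 = 105.664; M_target = 10⁶/5953 = 167.983.
ΔM = 167.983 − 105.664 = 62.319 → +62.3 mireds, a warming shift.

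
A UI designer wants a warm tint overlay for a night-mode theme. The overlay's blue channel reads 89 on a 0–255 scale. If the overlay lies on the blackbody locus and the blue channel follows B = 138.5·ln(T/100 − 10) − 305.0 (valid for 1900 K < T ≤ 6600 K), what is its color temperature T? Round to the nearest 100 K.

ln(t − 10) = (89 + 305.0) / 138.5 = 2.8448.
t − 10 = e^2.8448 = 17.198, so t = 27.198.
T = 100·t = 2720 K → 2700 K to the nearest 100 K.

2700 K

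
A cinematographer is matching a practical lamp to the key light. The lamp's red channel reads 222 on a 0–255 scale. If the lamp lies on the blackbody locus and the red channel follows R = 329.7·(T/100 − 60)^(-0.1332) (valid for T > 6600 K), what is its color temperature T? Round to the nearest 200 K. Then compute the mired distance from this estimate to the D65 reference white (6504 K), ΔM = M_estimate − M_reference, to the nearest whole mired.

-29 mireds

(t − 60)^(-0.1332) = 222/329.7 = 0.67334.
t − 60 = 0.67334^(1/-0.1332) = 0.67334^(-7.508) = 19.478, so t = 79.478.
T = 100·t = 7948 K → 8000 K to the nearest 200 K.
M_estimate = 10⁶/8000 = 125.00; M_reference = 10⁶/6504 = 153.75.
ΔM = 125.00 − 153.75 = -28.75 → -29 mireds.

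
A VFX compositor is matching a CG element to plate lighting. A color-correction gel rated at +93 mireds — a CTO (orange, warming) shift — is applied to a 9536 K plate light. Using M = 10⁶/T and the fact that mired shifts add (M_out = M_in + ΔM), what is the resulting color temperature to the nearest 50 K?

5050 K

M_in = 10⁶/9536 = 104.87 mireds.
M_out = 104.87 + (+93) = 197.87 mireds.
T_out = 10⁶/197.87 = 5053.9 K → 5050 K.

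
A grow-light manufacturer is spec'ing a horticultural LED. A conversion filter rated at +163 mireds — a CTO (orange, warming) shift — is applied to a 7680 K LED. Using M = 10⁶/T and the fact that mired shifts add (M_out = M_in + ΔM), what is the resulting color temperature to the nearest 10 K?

M_in = 10⁶/7680 = 130.21 mireds.
M_out = 130.21 + (+163) = 293.21 mireds.
T_out = 10⁶/293.21 = 3410.5 K → 3410 K.

3410 K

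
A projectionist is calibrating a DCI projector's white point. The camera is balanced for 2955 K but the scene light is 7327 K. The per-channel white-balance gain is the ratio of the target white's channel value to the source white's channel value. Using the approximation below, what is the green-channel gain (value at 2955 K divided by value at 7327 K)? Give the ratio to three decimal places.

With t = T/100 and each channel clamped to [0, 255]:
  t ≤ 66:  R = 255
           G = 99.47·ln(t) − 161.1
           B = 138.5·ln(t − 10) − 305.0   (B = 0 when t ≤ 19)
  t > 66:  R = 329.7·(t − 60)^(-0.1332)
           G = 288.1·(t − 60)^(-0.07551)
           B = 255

0.741

At 7327 K (t = 73.27):
  G = 288.1·(73.27 − 60)^(-0.07551) = 288.1·13.27^(-0.07551) = 288.1·0.82264 = 237.004.
At 2955 K (t = 29.55):
  G = 99.47·ln 29.55 − 161.1 = 99.47·3.3861 − 161.1 = 175.714.
Gain = 175.714 / 237.004 = 0.7414 → 0.741.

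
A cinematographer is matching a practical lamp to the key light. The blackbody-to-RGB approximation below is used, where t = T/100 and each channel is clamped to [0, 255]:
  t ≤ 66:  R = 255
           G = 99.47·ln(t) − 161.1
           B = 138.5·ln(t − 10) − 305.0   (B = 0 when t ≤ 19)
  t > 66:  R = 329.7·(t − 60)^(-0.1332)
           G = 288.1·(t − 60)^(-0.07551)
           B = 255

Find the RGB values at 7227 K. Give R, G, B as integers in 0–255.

R=236, G=238, B=255

t = 7227/100 = 72.27; the t > 66 branch applies.
R = 329.7·(72.27 − 60)^(-0.1332) = 329.7·12.27^(-0.1332) = 329.7·0.71609 = 236.094.
G = 288.1·(72.27 − 60)^(-0.07551) = 288.1·12.27^(-0.07551) = 288.1·0.82753 = 238.410.
B = 255 by definition for t > 66.
Rounded: (236, 238, 255).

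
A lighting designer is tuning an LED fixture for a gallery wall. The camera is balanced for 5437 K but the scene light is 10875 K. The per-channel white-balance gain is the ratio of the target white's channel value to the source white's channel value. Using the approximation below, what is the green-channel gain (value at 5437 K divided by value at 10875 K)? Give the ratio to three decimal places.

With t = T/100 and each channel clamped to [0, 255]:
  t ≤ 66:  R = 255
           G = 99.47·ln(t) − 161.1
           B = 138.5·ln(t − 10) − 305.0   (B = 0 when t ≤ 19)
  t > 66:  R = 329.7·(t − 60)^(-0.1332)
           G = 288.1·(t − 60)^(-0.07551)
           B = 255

1.100

At 10875 K (t = 108.75):
  G = 288.1·(108.75 − 60)^(-0.07551) = 288.1·48.75^(-0.07551) = 288.1·0.74566 = 214.825.
At 5437 K (t = 54.37):
  G = 99.47·ln 54.37 − 161.1 = 99.47·3.9958 − 161.1 = 236.363.
Gain = 236.363 / 214.825 = 1.1003 → 1.100.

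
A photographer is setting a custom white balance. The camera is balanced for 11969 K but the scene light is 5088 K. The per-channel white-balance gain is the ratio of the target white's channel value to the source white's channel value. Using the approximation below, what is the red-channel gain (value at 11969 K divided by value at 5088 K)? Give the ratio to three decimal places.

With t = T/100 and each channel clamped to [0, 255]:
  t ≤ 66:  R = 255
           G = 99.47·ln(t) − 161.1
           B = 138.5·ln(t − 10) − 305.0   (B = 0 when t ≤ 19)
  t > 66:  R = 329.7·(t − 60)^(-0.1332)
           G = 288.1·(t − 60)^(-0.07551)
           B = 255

At 5088 K (t = 50.88):
  R = 255 by definition for t ≤ 66.
At 11969 K (t = 119.69):
  R = 329.7·(119.69 − 60)^(-0.1332) = 329.7·59.69^(-0.1332) = 329.7·0.58003 = 191.236.
Gain = 191.236 / 255.000 = 0.7499 → 0.750.

0.750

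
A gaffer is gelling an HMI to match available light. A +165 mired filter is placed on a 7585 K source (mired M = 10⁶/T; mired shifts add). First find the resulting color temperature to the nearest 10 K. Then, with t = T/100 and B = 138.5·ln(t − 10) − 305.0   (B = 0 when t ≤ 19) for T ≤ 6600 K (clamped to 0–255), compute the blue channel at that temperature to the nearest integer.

M_in = 10⁶/7585 = 131.84; M_out = 131.84 + (+165) = 296.84.
T_out = 10⁶/296.84 = 3368.8 K → 3370 K; t = 33.7.
B = 138.5·ln(33.7 − 10) − 305.0 = 138.5·ln 23.7 − 305.0 = 138.5·3.1655 − 305.0 = 133.418.
Rounded: 133.

133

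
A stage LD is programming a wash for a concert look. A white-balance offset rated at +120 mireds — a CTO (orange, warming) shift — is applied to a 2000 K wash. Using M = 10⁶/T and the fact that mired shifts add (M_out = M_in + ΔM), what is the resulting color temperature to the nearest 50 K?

M_in = 10⁶/2000 = 500.00 mireds.
M_out = 500.00 + (+120) = 620.00 mireds.
T_out = 10⁶/620.00 = 1612.9 K → 1600 K.

1600 K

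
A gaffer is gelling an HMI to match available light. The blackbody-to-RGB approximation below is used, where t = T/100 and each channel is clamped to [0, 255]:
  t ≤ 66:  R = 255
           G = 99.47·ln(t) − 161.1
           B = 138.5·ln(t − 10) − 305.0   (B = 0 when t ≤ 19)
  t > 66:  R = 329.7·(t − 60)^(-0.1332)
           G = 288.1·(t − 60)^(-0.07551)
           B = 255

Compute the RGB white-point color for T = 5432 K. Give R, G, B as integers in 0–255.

R=255, G=236, B=220

t = 5432/100 = 54.32; the t ≤ 66 branch applies.
R = 255 by definition for t ≤ 66.
G = 99.47·ln 54.32 − 161.1 = 99.47·3.9949 − 161.1 = 236.272.
B = 138.5·ln(54.32 − 10) − 305.0 = 138.5·ln 44.32 − 305.0 = 138.5·3.7914 − 305.0 = 220.114.
Rounded: (255, 236, 220).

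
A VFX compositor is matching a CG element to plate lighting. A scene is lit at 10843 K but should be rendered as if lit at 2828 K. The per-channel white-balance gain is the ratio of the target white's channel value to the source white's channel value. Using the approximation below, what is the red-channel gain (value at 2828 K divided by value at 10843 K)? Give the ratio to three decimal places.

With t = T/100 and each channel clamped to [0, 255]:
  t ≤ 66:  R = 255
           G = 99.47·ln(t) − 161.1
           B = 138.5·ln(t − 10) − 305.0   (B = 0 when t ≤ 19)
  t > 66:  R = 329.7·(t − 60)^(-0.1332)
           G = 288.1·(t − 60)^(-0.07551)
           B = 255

1.297

At 10843 K (t = 108.43):
  R = 329.7·(108.43 − 60)^(-0.1332) = 329.7·48.43^(-0.1332) = 329.7·0.59641 = 196.635.
At 2828 K (t = 28.28):
  R = 255 by definition for t ≤ 66.
Gain = 255.000 / 196.635 = 1.2968 → 1.297.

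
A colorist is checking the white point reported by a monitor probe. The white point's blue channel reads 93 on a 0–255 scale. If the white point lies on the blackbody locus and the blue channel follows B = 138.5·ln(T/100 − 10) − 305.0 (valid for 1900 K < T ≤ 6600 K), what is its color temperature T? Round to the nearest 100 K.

ln(t − 10) = (93 + 305.0) / 138.5 = 2.8736.
t − 10 = e^2.8736 = 17.701, so t = 27.701.
T = 100·t = 2770 K → 2800 K to the nearest 100 K.

2800 K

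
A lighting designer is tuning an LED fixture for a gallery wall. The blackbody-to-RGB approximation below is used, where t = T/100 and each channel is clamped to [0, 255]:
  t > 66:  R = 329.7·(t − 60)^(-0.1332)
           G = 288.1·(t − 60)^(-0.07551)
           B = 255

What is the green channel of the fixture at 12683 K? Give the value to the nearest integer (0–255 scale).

t = 12683/100 = 126.83; the t > 66 branch applies.
G = 288.1·(126.83 − 60)^(-0.07551) = 288.1·66.83^(-0.07551) = 288.1·0.72811 = 209.768.
Rounded: 210.

210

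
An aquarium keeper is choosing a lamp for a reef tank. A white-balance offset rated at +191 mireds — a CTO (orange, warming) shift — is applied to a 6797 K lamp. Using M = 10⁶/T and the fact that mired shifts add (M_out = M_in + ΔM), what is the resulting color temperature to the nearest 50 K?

2950 K

M_in = 10⁶/6797 = 147.12 mireds.
M_out = 147.12 + (+191) = 338.12 mireds.
T_out = 10⁶/338.12 = 2957.5 K → 2950 K.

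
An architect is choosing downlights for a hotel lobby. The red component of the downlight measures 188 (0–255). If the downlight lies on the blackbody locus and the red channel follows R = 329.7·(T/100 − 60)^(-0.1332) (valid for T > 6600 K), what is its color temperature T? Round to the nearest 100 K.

12800 K

(t − 60)^(-0.1332) = 188/329.7 = 0.57022.
t − 60 = 0.57022^(1/-0.1332) = 0.57022^(-7.508) = 67.848, so t = 127.848.
T = 100·t = 12785 K → 12800 K to the nearest 100 K.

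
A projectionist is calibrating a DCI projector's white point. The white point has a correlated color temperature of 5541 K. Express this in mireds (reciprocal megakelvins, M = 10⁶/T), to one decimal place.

180.5 mireds

M = 10⁶ / 5541 = 180.473 → 180.5 mireds.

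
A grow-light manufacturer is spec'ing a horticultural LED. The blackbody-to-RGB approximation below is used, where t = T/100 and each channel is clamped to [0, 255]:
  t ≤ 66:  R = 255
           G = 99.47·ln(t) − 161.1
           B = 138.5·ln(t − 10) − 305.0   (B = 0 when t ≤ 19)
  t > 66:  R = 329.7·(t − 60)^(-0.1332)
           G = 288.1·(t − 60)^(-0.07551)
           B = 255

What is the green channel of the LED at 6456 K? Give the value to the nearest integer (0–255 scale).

t = 6456/100 = 64.56; the t ≤ 66 branch applies.
G = 99.47·ln 64.56 − 161.1 = 99.47·4.1676 − 161.1 = 253.451.
Rounded: 253.

253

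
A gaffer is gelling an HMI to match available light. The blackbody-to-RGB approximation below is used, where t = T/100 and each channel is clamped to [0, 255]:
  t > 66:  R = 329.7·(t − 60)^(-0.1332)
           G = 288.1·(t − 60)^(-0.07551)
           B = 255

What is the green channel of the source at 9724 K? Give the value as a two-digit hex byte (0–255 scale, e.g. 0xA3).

0xDB

t = 9724/100 = 97.24; the t > 66 branch applies.
G = 288.1·(97.24 − 60)^(-0.07551) = 288.1·37.24^(-0.07551) = 288.1·0.76098 = 219.238.
Rounded: 219; in hex, 0xDB.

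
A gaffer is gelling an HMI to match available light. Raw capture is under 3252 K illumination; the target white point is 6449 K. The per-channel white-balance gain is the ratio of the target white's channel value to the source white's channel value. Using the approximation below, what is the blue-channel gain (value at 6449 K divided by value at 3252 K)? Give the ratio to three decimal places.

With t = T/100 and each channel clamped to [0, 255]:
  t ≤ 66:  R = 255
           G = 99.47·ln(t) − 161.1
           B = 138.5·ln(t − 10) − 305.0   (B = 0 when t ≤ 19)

At 3252 K (t = 32.52):
  B = 138.5·ln(32.52 − 10) − 305.0 = 138.5·ln 22.52 − 305.0 = 138.5·3.1144 − 305.0 = 126.345.
At 6449 K (t = 64.49):
  B = 138.5·ln(64.49 − 10) − 305.0 = 138.5·ln 54.49 − 305.0 = 138.5·3.9980 − 305.0 = 248.725.
Gain = 248.725 / 126.345 = 1.9686 → 1.969.

1.969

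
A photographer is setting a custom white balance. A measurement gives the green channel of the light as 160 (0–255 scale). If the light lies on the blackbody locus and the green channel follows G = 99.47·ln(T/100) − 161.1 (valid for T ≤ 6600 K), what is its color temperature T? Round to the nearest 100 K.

2500 K

ln t = (160 + 161.1) / 99.47 = 3.2281.
t = e^3.2281 = 25.232.
T = 100·t = 2523 K → 2500 K to the nearest 100 K.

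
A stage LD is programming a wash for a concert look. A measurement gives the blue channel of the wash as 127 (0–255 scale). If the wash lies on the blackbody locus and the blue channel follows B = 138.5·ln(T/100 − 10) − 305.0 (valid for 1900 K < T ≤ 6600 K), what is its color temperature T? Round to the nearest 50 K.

3250 K

ln(t − 10) = (127 + 305.0) / 138.5 = 3.1191.
t − 10 = e^3.1191 = 22.627, so t = 32.627.
T = 100·t = 3263 K → 3250 K to the nearest 50 K.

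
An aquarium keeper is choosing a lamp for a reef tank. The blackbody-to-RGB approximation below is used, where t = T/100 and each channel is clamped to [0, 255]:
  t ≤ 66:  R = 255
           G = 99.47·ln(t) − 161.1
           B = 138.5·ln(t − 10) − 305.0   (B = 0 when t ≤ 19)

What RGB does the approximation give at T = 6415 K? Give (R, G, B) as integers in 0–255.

t = 6415/100 = 64.15; the t ≤ 66 branch applies.
R = 255 by definition for t ≤ 66.
G = 99.47·ln 64.15 − 161.1 = 99.47·4.1612 − 161.1 = 252.817.
B = 138.5·ln(64.15 − 10) − 305.0 = 138.5·ln 54.15 − 305.0 = 138.5·3.9918 − 305.0 = 247.858.
Rounded: (255, 253, 248).

(255, 253, 248)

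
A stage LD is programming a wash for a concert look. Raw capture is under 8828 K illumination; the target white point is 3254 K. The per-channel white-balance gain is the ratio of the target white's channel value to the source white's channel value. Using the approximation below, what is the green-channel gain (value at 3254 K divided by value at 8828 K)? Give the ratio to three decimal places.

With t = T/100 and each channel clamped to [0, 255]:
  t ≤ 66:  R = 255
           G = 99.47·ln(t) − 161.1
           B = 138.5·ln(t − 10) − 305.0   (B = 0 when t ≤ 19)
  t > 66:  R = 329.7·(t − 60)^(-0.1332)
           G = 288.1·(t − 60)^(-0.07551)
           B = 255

0.828

At 8828 K (t = 88.28):
  G = 288.1·(88.28 − 60)^(-0.07551) = 288.1·28.28^(-0.07551) = 288.1·0.77696 = 223.842.
At 3254 K (t = 32.54):
  G = 99.47·ln 32.54 − 161.1 = 99.47·3.4825 − 161.1 = 185.301.
Gain = 185.301 / 223.842 = 0.8278 → 0.828.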